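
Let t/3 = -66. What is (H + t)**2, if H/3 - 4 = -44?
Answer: 101124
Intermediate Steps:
t = -198 (t = 3*(-66) = -198)
H = -120 (H = 12 + 3*(-44) = 12 - 132 = -120)
(H + t)**2 = (-120 - 198)**2 = (-318)**2 = 101124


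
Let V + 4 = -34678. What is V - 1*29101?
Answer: -63783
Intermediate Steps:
V = -34682 (V = -4 - 34678 = -34682)
V - 1*29101 = -34682 - 1*29101 = -34682 - 29101 = -63783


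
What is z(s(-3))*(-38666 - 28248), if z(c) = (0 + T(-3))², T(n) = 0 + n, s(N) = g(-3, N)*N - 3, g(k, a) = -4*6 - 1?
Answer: -602226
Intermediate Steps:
g(k, a) = -25 (g(k, a) = -24 - 1 = -25)
s(N) = -3 - 25*N (s(N) = -25*N - 3 = -3 - 25*N)
T(n) = n
z(c) = 9 (z(c) = (0 - 3)² = (-3)² = 9)
z(s(-3))*(-38666 - 28248) = 9*(-38666 - 28248) = 9*(-66914) = -602226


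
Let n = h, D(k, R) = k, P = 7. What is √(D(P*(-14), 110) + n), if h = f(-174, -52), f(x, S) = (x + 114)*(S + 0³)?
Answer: √3022 ≈ 54.973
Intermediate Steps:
f(x, S) = S*(114 + x) (f(x, S) = (114 + x)*(S + 0) = (114 + x)*S = S*(114 + x))
h = 3120 (h = -52*(114 - 174) = -52*(-60) = 3120)
n = 3120
√(D(P*(-14), 110) + n) = √(7*(-14) + 3120) = √(-98 + 3120) = √3022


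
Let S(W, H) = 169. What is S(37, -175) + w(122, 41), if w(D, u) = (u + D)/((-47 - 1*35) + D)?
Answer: 6923/40 ≈ 173.07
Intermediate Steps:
w(D, u) = (D + u)/(-82 + D) (w(D, u) = (D + u)/((-47 - 35) + D) = (D + u)/(-82 + D))
S(37, -175) + w(122, 41) = 169 + (122 + 41)/(-82 + 122) = 169 + 163/40 = 6923/40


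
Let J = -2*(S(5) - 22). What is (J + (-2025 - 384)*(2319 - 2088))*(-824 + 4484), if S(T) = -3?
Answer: -2036530140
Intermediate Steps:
J = 50 (J = -2*(-3 - 22) = -2*(-25) = 50)
(J + (-2025 - 384)*(2319 - 2088))*(-824 + 4484) = (50 + (-2025 - 384)*(2319 - 2088))*(-824 + 4484) = (50 - 2409*231)*3660 = (50 - 556479)*3660 = -556429*3660 = -2036530140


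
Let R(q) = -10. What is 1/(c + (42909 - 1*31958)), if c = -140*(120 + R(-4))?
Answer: -1/4449 ≈ -0.00022477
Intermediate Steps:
c = -15400 (c = -140*(120 - 10) = -140*110 = -15400)
1/(c + (42909 - 1*31958)) = 1/(-15400 + (42909 - 1*31958)) = 1/(-15400 + (42909 - 31958)) = 1/(-15400 + 10951) = 1/(-4449) = -1/4449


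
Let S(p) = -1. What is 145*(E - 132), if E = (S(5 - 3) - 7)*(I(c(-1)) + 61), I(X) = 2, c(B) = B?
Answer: -92220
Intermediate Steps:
E = -504 (E = (-1 - 7)*(2 + 61) = -8*63 = -504)
145*(E - 132) = 145*(-504 - 132) = 145*(-636) = -92220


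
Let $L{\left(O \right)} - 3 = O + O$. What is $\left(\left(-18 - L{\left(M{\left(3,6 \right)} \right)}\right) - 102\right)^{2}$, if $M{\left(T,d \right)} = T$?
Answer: $16641$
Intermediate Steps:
$L{\left(O \right)} = 3 + 2 O$ ($L{\left(O \right)} = 3 + \left(O + O\right) = 3 + 2 O$)
$\left(\left(-18 - L{\left(M{\left(3,6 \right)} \right)}\right) - 102\right)^{2} = \left(\left(-18 - \left(3 + 2 \cdot 3\right)\right) - 102\right)^{2} = \left(\left(-18 - \left(3 + 6\right)\right) - 102\right)^{2} = \left(\left(-18 - 9\right) - 102\right)^{2} = \left(-27 - 102\right)^{2} = \left(-129\right)^{2} = 16641$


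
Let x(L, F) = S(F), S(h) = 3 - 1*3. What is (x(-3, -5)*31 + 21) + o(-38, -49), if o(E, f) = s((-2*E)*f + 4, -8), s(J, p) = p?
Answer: 13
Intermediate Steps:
S(h) = 0 (S(h) = 3 - 3 = 0)
o(E, f) = -8
x(L, F) = 0
(x(-3, -5)*31 + 21) + o(-38, -49) = (0*31 + 21) - 8 = (0 + 21) - 8 = 21 - 8 = 13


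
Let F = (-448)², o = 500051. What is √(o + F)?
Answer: √700755 ≈ 837.11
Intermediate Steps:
F = 200704
√(o + F) = √(500051 + 200704) = √700755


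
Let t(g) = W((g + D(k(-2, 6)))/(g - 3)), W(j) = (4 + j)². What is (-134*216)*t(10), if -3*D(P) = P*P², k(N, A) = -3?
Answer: -63937296/49 ≈ -1.3048e+6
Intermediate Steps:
D(P) = -P³/3 (D(P) = -P*P²/3 = -P³/3)
t(g) = (4 + (9 + g)/(-3 + g))² (t(g) = (4 + (g - ⅓*(-3)³)/(g - 3))² = (4 + (g - ⅓*(-27))/(-3 + g))² = (4 + (g + 9)/(-3 + g))² = (4 + (9 + g)/(-3 + g))²)
(-134*216)*t(10) = (-134*216)*((-3 + 5*10)²/(-3 + 10)²) = -28944*(-3 + 50)²/7² = -28944*47²/49 = -28944*2209/49 = -63937296/49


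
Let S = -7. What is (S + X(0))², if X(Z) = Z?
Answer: 49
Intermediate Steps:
(S + X(0))² = (-7 + 0)² = (-7)² = 49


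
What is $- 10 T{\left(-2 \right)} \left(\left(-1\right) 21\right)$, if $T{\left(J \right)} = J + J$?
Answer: $-840$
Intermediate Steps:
$T{\left(J \right)} = 2 J$
$- 10 T{\left(-2 \right)} \left(\left(-1\right) 21\right) = - 10 \cdot 2 \left(-2\right) \left(\left(-1\right) 21\right) = \left(-10\right) \left(-4\right) \left(-21\right) = 40 \left(-21\right) = -840$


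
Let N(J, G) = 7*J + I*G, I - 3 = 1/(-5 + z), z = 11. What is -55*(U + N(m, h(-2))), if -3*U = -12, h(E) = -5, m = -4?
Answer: 13145/6 ≈ 2190.8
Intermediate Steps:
I = 19/6 (I = 3 + 1/(-5 + 11) = 3 + 1/6 = 3 + ⅙ = 19/6 ≈ 3.1667)
U = 4 (U = -⅓*(-12) = 4)
N(J, G) = 7*J + 19*G/6
-55*(U + N(m, h(-2))) = -55*(4 + (7*(-4) + (19/6)*(-5))) = -55*(4 + (-28 - 95/6)) = -55*(4 - 263/6) = -55*(-239/6) = 13145/6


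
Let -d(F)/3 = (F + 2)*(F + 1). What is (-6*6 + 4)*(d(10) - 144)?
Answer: 17280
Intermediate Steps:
d(F) = -3*(1 + F)*(2 + F) (d(F) = -3*(F + 2)*(F + 1) = -3*(2 + F)*(1 + F) = -3*(1 + F)*(2 + F))
(-6*6 + 4)*(d(10) - 144) = (-6*6 + 4)*((-6 - 9*10 - 3*10²) - 144) = (-36 + 4)*((-6 - 90 - 3*100) - 144) = -32*((-6 - 90 - 300) - 144) = -32*(-396 - 144) = -32*(-540) = 17280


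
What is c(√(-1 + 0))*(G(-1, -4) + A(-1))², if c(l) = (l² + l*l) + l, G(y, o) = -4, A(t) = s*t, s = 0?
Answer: -32 + 16*I ≈ -32.0 + 16.0*I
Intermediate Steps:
A(t) = 0 (A(t) = 0*t = 0)
c(l) = l + 2*l² (c(l) = (l² + l²) + l = 2*l² + l = l + 2*l²)
c(√(-1 + 0))*(G(-1, -4) + A(-1))² = (√(-1 + 0)*(1 + 2*√(-1 + 0)))*(-4 + 0)² = (√(-1)*(1 + 2*√(-1)))*(-4)² = (I*(1 + 2*I))*16 = 16*I*(1 + 2*I)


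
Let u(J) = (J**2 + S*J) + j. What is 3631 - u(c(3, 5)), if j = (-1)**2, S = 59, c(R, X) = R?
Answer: 3444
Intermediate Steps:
j = 1
u(J) = 1 + J**2 + 59*J (u(J) = (J**2 + 59*J) + 1 = 1 + J**2 + 59*J)
3631 - u(c(3, 5)) = 3631 - (1 + 3**2 + 59*3) = 3631 - (1 + 9 + 177) = 3631 - 1*187 = 3631 - 187 = 3444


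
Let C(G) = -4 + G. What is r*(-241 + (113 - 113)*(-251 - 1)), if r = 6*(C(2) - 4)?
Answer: 8676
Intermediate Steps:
r = -36 (r = 6*((-4 + 2) - 4) = 6*(-2 - 4) = 6*(-6) = -36)
r*(-241 + (113 - 113)*(-251 - 1)) = -36*(-241 + (113 - 113)*(-251 - 1)) = -36*(-241 + 0*(-252)) = -36*(-241 + 0) = -36*(-241) = 8676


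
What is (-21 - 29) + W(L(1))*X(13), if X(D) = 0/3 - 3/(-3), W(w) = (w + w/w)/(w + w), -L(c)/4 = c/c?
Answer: -397/8 ≈ -49.625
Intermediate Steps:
L(c) = -4 (L(c) = -4*c/c = -4*1 = -4)
W(w) = (1 + w)/(2*w) (W(w) = (w + 1)/((2*w)) = (1 + w)*(1/(2*w)) = (1 + w)/(2*w))
X(D) = 1 (X(D) = 0*(1/3) - 3*(-1/3) = 0 + 1 = 1)
(-21 - 29) + W(L(1))*X(13) = (-21 - 29) + ((1/2)*(1 - 4)/(-4))*1 = -50 + ((1/2)*(-1/4)*(-3))*1 = -50 + (3/8)*1 = -50 + 3/8 = -397/8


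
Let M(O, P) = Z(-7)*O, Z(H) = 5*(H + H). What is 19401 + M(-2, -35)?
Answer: 19541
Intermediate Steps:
Z(H) = 10*H (Z(H) = 5*(2*H) = 10*H)
M(O, P) = -70*O (M(O, P) = (10*(-7))*O = -70*O)
19401 + M(-2, -35) = 19401 - 70*(-2) = 19401 + 140 = 19541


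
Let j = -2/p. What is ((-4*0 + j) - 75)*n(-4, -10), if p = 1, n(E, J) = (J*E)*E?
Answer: 12320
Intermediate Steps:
n(E, J) = J*E² (n(E, J) = (E*J)*E = J*E²)
j = -2 (j = -2/1 = -2*1 = -2)
((-4*0 + j) - 75)*n(-4, -10) = ((-4*0 - 2) - 75)*(-10*(-4)²) = ((0 - 2) - 75)*(-10*16) = (-2 - 75)*(-160) = -77*(-160) = 12320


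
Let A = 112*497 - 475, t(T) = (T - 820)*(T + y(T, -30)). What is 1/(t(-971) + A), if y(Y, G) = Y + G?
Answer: 1/3587041 ≈ 2.7878e-7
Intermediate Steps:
y(Y, G) = G + Y
t(T) = (-820 + T)*(-30 + 2*T) (t(T) = (T - 820)*(T + (-30 + T)) = (-820 + T)*(-30 + 2*T))
A = 55189 (A = 55664 - 475 = 55189)
1/(t(-971) + A) = 1/((24600 - 1670*(-971) + 2*(-971)²) + 55189) = 1/((24600 + 1621570 + 2*942841) + 55189) = 1/((24600 + 1621570 + 1885682) + 55189) = 1/(3531852 + 55189) = 1/3587041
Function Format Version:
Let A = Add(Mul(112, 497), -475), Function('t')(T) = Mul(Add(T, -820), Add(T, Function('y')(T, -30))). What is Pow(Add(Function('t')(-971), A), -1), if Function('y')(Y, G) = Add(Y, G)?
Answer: Rational(1, 3587041) ≈ 2.7878e-7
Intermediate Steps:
Function('y')(Y, G) = Add(G, Y)
Function('t')(T) = Mul(Add(-820, T), Add(-30, Mul(2, T))) (Function('t')(T) = Mul(Add(T, -820), Add(T, Add(-30, T))) = Mul(Add(-820, T), Add(-30, Mul(2, T))))
A = 55189 (A = Add(55664, -475) = 55189)
Pow(Add(Function('t')(-971), A), -1) = Pow(Add(Add(24600, Mul(-1670, -971), Mul(2, Pow(-971, 2))), 55189), -1) = Pow(Add(Add(24600, 1621570, Mul(2, 942841)), 55189), -1) = Pow(Add(Add(24600, 1621570, 1885682), 55189), -1) = Pow(Add(3531852, 55189), -1) = Pow(3587041, -1) = Rational(1, 3587041)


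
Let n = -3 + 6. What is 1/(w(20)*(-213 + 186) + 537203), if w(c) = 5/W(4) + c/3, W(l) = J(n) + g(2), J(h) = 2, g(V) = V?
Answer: 4/2147957 ≈ 1.8622e-6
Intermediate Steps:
n = 3
W(l) = 4 (W(l) = 2 + 2 = 4)
w(c) = 5/4 + c/3
1/(w(20)*(-213 + 186) + 537203) = 1/((5/4 + (⅓)*20)*(-213 + 186) + 537203) = 1/((5/4 + 20/3)*(-27) + 537203) = 1/((95/12)*(-27) + 537203) = 1/(-855/4 + 537203) = 1/(2147957/4) = 4/2147957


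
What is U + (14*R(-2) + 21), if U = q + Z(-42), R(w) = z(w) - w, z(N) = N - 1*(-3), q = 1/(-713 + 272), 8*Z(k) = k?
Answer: 101867/1764 ≈ 57.748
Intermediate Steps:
Z(k) = k/8
q = -1/441 (q = 1/(-441) = -1/441 ≈ -0.0022676)
z(N) = 3 + N (z(N) = N + 3 = 3 + N)
R(w) = 3 (R(w) = (3 + w) - w = 3)
U = -9265/1764 (U = -1/441 + (1/8)*(-42) = -1/441 - 21/4 = -9265/1764 ≈ -5.2523)
U + (14*R(-2) + 21) = -9265/1764 + (14*3 + 21) = -9265/1764 + (42 + 21) = -9265/1764 + 63 = 101867/1764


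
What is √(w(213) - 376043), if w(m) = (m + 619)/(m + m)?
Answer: I*√17060606259/213 ≈ 613.22*I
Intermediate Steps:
w(m) = (619 + m)/(2*m) (w(m) = (619 + m)/((2*m)) = (619 + m)*(1/(2*m)) = (619 + m)/(2*m))
√(w(213) - 376043) = √((½)*(619 + 213)/213 - 376043) = √((½)*(1/213)*832 - 376043) = √(416/213 - 376043) = √(-80096743/213) = I*√17060606259/213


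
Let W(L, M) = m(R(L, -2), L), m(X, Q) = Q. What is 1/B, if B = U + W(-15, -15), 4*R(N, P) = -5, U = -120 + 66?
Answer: -1/69 ≈ -0.014493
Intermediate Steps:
U = -54
R(N, P) = -5/4 (R(N, P) = (¼)*(-5) = -5/4)
W(L, M) = L
B = -69 (B = -54 - 15 = -69)
1/B = 1/(-69) = -1/69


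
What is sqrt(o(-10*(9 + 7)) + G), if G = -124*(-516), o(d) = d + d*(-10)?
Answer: 4*sqrt(4089) ≈ 255.78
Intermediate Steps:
o(d) = -9*d (o(d) = d - 10*d = -9*d)
G = 63984
sqrt(o(-10*(9 + 7)) + G) = sqrt(-(-90)*(9 + 7) + 63984) = sqrt(-(-90)*16 + 63984) = sqrt(-9*(-160) + 63984) = sqrt(1440 + 63984) = sqrt(65424) = 4*sqrt(4089)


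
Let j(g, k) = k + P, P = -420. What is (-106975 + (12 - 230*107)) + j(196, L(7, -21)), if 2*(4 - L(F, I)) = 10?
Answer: -131994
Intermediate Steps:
L(F, I) = -1 (L(F, I) = 4 - ½*10 = 4 - 5 = -1)
j(g, k) = -420 + k (j(g, k) = k - 420 = -420 + k)
(-106975 + (12 - 230*107)) + j(196, L(7, -21)) = (-106975 + (12 - 230*107)) + (-420 - 1) = (-106975 + (12 - 24610)) - 421 = (-106975 - 24598) - 421 = -131573 - 421 = -131994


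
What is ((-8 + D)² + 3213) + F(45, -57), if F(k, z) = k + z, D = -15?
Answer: 3730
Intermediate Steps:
((-8 + D)² + 3213) + F(45, -57) = ((-8 - 15)² + 3213) + (45 - 57) = ((-23)² + 3213) - 12 = (529 + 3213) - 12 = 3742 - 12 = 3730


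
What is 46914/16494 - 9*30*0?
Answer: 7819/2749 ≈ 2.8443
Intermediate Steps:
46914/16494 - 9*30*0 = 46914*(1/16494) - 270*0 = 7819/2749 + 0 = 7819/2749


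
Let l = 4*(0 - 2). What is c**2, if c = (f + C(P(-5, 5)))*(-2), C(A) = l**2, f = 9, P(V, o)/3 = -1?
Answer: 21316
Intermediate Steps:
P(V, o) = -3 (P(V, o) = 3*(-1) = -3)
l = -8 (l = 4*(-2) = -8)
C(A) = 64 (C(A) = (-8)**2 = 64)
c = -146 (c = (9 + 64)*(-2) = 73*(-2) = -146)
c**2 = (-146)**2 = 21316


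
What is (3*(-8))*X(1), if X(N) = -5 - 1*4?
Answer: 216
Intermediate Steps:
X(N) = -9 (X(N) = -5 - 4 = -9)
(3*(-8))*X(1) = (3*(-8))*(-9) = -24*(-9) = 216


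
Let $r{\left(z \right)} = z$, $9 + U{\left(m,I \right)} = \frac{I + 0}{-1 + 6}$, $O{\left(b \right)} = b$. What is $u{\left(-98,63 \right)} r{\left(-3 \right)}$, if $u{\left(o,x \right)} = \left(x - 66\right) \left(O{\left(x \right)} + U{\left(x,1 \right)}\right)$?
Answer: $\frac{2439}{5} \approx 487.8$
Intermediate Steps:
$U{\left(m,I \right)} = -9 + \frac{I}{5}$ ($U{\left(m,I \right)} = -9 + \frac{I + 0}{-1 + 6} = -9 + \frac{I}{5}$)
$u{\left(o,x \right)} = \left(-66 + x\right) \left(- \frac{44}{5} + x\right)$ ($u{\left(o,x \right)} = \left(x - 66\right) \left(x + \left(-9 + \frac{1}{5} \cdot 1\right)\right) = \left(-66 + x\right) \left(x + \left(-9 + \frac{1}{5}\right)\right) = \left(-66 + x\right) \left(x - \frac{44}{5}\right) = \left(-66 + x\right) \left(- \frac{44}{5} + x\right)$)
$u{\left(-98,63 \right)} r{\left(-3 \right)} = \left(\frac{2904}{5} + 63^{2} - \frac{23562}{5}\right) \left(-3\right) = \left(\frac{2904}{5} + 3969 - \frac{23562}{5}\right) \left(-3\right) = \left(- \frac{813}{5}\right) \left(-3\right) = \frac{2439}{5}$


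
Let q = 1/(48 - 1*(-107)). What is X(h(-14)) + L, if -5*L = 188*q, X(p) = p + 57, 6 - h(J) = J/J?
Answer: 47862/775 ≈ 61.757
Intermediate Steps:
h(J) = 5 (h(J) = 6 - J/J = 6 - 1*1 = 6 - 1 = 5)
X(p) = 57 + p
q = 1/155 (q = 1/(48 + 107) = 1/155 ≈ 0.0064516)
L = -188/775 (L = -188/(5*155) = -⅕*188/155 = -188/775 ≈ -0.24258)
X(h(-14)) + L = (57 + 5) - 188/775 = 62 - 188/775 = 47862/775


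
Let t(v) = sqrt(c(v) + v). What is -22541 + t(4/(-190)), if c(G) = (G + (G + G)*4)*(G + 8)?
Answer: -22541 + I*sqrt(13834)/95 ≈ -22541.0 + 1.2381*I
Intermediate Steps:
c(G) = 9*G*(8 + G) (c(G) = (G + (2*G)*4)*(8 + G) = (G + 8*G)*(8 + G) = (9*G)*(8 + G) = 9*G*(8 + G))
t(v) = sqrt(v + 9*v*(8 + v)) (t(v) = sqrt(9*v*(8 + v) + v) = sqrt(v + 9*v*(8 + v)))
-22541 + t(4/(-190)) = -22541 + sqrt((4/(-190))*(73 + 9*(4/(-190)))) = -22541 + sqrt((4*(-1/190))*(73 + 9*(4*(-1/190)))) = -22541 + sqrt(-2*(73 + 9*(-2/95))/95) = -22541 + sqrt(-2*(73 - 18/95)/95) = -22541 + sqrt(-2/95*6917/95) = -22541 + sqrt(-13834/9025) = -22541 + I*sqrt(13834)/95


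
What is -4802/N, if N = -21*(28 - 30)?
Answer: -343/3 ≈ -114.33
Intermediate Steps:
N = 42 (N = -21*(-2) = 42)
-4802/N = -4802/42 = -4802*1/42 = -343/3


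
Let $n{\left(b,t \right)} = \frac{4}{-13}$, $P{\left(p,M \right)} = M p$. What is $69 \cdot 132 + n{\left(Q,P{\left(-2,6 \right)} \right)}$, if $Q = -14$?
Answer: $\frac{118400}{13} \approx 9107.7$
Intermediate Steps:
$n{\left(b,t \right)} = - \frac{4}{13}$ ($n{\left(b,t \right)} = 4 \left(- \frac{1}{13}\right) = - \frac{4}{13}$)
$69 \cdot 132 + n{\left(Q,P{\left(-2,6 \right)} \right)} = 69 \cdot 132 - \frac{4}{13} = 9108 - \frac{4}{13} = \frac{118400}{13}$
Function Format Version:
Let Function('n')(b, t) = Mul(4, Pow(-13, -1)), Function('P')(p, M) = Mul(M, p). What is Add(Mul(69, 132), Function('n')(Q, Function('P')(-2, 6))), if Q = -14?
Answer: Rational(118400, 13) ≈ 9107.7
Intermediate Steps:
Function('n')(b, t) = Rational(-4, 13) (Function('n')(b, t) = Mul(4, Rational(-1, 13)) = Rational(-4, 13))
Add(Mul(69, 132), Function('n')(Q, Function('P')(-2, 6))) = Add(Mul(69, 132), Rational(-4, 13)) = Add(9108, Rational(-4, 13)) = Rational(118400, 13)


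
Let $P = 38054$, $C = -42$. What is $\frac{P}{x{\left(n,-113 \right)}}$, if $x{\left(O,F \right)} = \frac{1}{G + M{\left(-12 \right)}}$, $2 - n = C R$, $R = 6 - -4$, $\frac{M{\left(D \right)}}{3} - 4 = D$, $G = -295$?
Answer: $-12139226$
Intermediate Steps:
$M{\left(D \right)} = 12 + 3 D$
$R = 10$ ($R = 6 + 4 = 10$)
$n = 422$ ($n = 2 - \left(-42\right) 10 = 2 - -420 = 2 + 420 = 422$)
$x{\left(O,F \right)} = - \frac{1}{319}$ ($x{\left(O,F \right)} = \frac{1}{-295 + \left(12 + 3 \left(-12\right)\right)} = \frac{1}{-295 + \left(12 - 36\right)} = \frac{1}{-295 - 24} = \frac{1}{-319} = - \frac{1}{319}$)
$\frac{P}{x{\left(n,-113 \right)}} = \frac{38054}{- \frac{1}{319}} = 38054 \left(-319\right) = -12139226$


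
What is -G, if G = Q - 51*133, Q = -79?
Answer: 6862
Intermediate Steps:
G = -6862 (G = -79 - 51*133 = -79 - 6783 = -6862)
-G = -1*(-6862) = 6862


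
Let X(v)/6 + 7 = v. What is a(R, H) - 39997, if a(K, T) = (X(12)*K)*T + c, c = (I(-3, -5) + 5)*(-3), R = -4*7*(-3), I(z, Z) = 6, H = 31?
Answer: 38090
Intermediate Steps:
R = 84 (R = -28*(-3) = 84)
X(v) = -42 + 6*v
c = -33 (c = (6 + 5)*(-3) = 11*(-3) = -33)
a(K, T) = -33 + 30*K*T (a(K, T) = ((-42 + 6*12)*K)*T - 33 = ((-42 + 72)*K)*T - 33 = (30*K)*T - 33 = 30*K*T - 33 = -33 + 30*K*T)
a(R, H) - 39997 = (-33 + 30*84*31) - 39997 = (-33 + 78120) - 39997 = 78087 - 39997 = 38090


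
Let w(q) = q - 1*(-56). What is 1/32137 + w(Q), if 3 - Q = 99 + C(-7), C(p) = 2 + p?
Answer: -1124794/32137 ≈ -35.000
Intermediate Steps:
Q = -91 (Q = 3 - (99 + (2 - 7)) = 3 - (99 - 5) = 3 - 1*94 = 3 - 94 = -91)
w(q) = 56 + q (w(q) = q + 56 = 56 + q)
1/32137 + w(Q) = 1/32137 + (56 - 91) = 1/32137 - 35 = -1124794/32137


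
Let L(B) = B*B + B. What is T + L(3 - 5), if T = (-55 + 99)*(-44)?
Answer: -1934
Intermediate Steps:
T = -1936 (T = 44*(-44) = -1936)
L(B) = B + B**2 (L(B) = B**2 + B = B + B**2)
T + L(3 - 5) = -1936 + (3 - 5)*(1 + (3 - 5)) = -1936 - 2*(1 - 2) = -1936 - 2*(-1) = -1936 + 2 = -1934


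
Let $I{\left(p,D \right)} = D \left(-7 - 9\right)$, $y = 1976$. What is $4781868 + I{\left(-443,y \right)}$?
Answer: $4750252$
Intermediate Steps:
$I{\left(p,D \right)} = - 16 D$ ($I{\left(p,D \right)} = D \left(-16\right) = - 16 D$)
$4781868 + I{\left(-443,y \right)} = 4781868 - 31616 = 4750252$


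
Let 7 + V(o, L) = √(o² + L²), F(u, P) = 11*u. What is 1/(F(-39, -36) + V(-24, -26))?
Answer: -109/47211 - √313/94422 ≈ -0.0024962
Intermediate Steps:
V(o, L) = -7 + √(L² + o²) (V(o, L) = -7 + √(o² + L²) = -7 + √(L² + o²))
1/(F(-39, -36) + V(-24, -26)) = 1/(11*(-39) + (-7 + √((-26)² + (-24)²))) = 1/(-429 + (-7 + √(676 + 576))) = 1/(-429 + (-7 + √1252)) = 1/(-429 + (-7 + 2*√313)) = 1/(-436 + 2*√313)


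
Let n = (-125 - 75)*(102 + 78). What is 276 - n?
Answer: 36276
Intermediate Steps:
n = -36000 (n = -200*180 = -36000)
276 - n = 276 - 1*(-36000) = 276 + 36000 = 36276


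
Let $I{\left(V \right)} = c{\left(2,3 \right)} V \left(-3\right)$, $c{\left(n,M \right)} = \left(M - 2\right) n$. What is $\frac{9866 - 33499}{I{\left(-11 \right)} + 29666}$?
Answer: $- \frac{23633}{29732} \approx -0.79487$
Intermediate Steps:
$c{\left(n,M \right)} = n \left(-2 + M\right)$ ($c{\left(n,M \right)} = \left(-2 + M\right) n = n \left(-2 + M\right)$)
$I{\left(V \right)} = - 6 V$ ($I{\left(V \right)} = 2 \left(-2 + 3\right) V \left(-3\right) = 2 \cdot 1 V \left(-3\right) = 2 V \left(-3\right) = - 6 V$)
$\frac{9866 - 33499}{I{\left(-11 \right)} + 29666} = \frac{9866 - 33499}{\left(-6\right) \left(-11\right) + 29666} = - \frac{23633}{66 + 29666} = - \frac{23633}{29732}$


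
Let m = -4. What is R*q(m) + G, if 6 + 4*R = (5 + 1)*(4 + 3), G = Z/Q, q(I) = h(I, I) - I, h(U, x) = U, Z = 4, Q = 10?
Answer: ⅖ ≈ 0.40000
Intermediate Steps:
q(I) = 0 (q(I) = I - I = 0)
G = ⅖ (G = 4/10 = 4*(⅒) = ⅖ ≈ 0.40000)
R = 9 (R = -3/2 + ((5 + 1)*(4 + 3))/4 = -3/2 + (6*7)/4 = -3/2 + (¼)*42 = -3/2 + 21/2 = 9)
R*q(m) + G = 9*0 + ⅖ = 0 + ⅖ = ⅖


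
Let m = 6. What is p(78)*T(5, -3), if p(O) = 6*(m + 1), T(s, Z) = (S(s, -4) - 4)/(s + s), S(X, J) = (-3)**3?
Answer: -651/5 ≈ -130.20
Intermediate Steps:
S(X, J) = -27
T(s, Z) = -31/(2*s) (T(s, Z) = (-27 - 4)/(s + s) = -31*1/(2*s) = -31/(2*s))
p(O) = 42 (p(O) = 6*(6 + 1) = 6*7 = 42)
p(78)*T(5, -3) = 42*(-31/2/5) = 42*(-31/2*1/5) = 42*(-31/10) = -651/5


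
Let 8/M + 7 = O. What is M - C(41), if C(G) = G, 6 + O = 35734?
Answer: -1464553/35721 ≈ -41.000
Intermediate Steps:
O = 35728 (O = -6 + 35734 = 35728)
M = 8/35721 (M = 8/(-7 + 35728) = 8/35721 ≈ 0.00022396)
M - C(41) = 8/35721 - 1*41 = 8/35721 - 41 = -1464553/35721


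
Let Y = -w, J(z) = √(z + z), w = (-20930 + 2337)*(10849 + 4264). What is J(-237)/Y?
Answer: I*√474/280996009 ≈ 7.748e-8*I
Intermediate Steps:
w = -280996009 (w = -18593*15113 = -280996009)
J(z) = √2*√z (J(z) = √(2*z) = √2*√z)
Y = 280996009 (Y = -1*(-280996009) = 280996009)
J(-237)/Y = (√2*√(-237))/280996009 = (√2*(I*√237))*(1/280996009) = (I*√474)*(1/280996009) = I*√474/280996009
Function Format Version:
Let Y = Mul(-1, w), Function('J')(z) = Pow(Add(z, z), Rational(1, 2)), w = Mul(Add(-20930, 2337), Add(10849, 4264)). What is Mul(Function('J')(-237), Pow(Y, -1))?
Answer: Mul(Rational(1, 280996009), I, Pow(474, Rational(1, 2))) ≈ Mul(7.7480e-8, I)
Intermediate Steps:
w = -280996009 (w = Mul(-18593, 15113) = -280996009)
Function('J')(z) = Mul(Pow(2, Rational(1, 2)), Pow(z, Rational(1, 2))) (Function('J')(z) = Pow(Mul(2, z), Rational(1, 2)) = Mul(Pow(2, Rational(1, 2)), Pow(z, Rational(1, 2))))
Y = 280996009 (Y = Mul(-1, -280996009) = 280996009)
Mul(Function('J')(-237), Pow(Y, -1)) = Mul(Mul(Pow(2, Rational(1, 2)), Pow(-237, Rational(1, 2))), Pow(280996009, -1)) = Mul(Mul(Pow(2, Rational(1, 2)), Mul(I, Pow(237, Rational(1, 2)))), Rational(1, 280996009)) = Mul(Mul(I, Pow(474, Rational(1, 2))), Rational(1, 280996009)) = Mul(Rational(1, 280996009), I, Pow(474, Rational(1, 2)))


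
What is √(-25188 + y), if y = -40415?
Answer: 17*I*√227 ≈ 256.13*I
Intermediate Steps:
√(-25188 + y) = √(-25188 - 40415) = √(-65603) = 17*I*√227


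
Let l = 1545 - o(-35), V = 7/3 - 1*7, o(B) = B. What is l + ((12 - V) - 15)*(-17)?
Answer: 4655/3 ≈ 1551.7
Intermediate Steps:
V = -14/3 (V = 7*(⅓) - 7 = 7/3 - 7 = -14/3 ≈ -4.6667)
l = 1580 (l = 1545 - 1*(-35) = 1545 + 35 = 1580)
l + ((12 - V) - 15)*(-17) = 1580 + ((12 - 1*(-14/3)) - 15)*(-17) = 1580 + ((12 + 14/3) - 15)*(-17) = 1580 + (50/3 - 15)*(-17) = 1580 + (5/3)*(-17) = 1580 - 85/3 = 4655/3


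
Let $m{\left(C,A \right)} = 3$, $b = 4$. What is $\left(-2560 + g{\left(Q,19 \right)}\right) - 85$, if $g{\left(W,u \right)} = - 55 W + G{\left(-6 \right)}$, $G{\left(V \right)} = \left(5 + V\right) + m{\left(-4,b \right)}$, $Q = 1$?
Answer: $-2698$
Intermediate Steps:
$G{\left(V \right)} = 8 + V$ ($G{\left(V \right)} = \left(5 + V\right) + 3 = 8 + V$)
$g{\left(W,u \right)} = 2 - 55 W$ ($g{\left(W,u \right)} = - 55 W + \left(8 - 6\right) = - 55 W + 2 = 2 - 55 W$)
$\left(-2560 + g{\left(Q,19 \right)}\right) - 85 = \left(-2560 + \left(2 - 55\right)\right) - 85 = \left(-2560 - 53\right) - 85 = -2613 - 85 = -2698$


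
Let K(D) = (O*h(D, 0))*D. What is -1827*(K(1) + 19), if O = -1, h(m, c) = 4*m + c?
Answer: -27405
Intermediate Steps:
h(m, c) = c + 4*m
K(D) = -4*D² (K(D) = (-(0 + 4*D))*D = (-4*D)*D = -4*D²)
-1827*(K(1) + 19) = -1827*(-4*1² + 19) = -1827*(-4*1 + 19) = -1827*(-4 + 19) = -1827*15 = -203*135 = -27405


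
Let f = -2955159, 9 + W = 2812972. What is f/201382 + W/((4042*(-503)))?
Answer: -1643672677975/102358745033 ≈ -16.058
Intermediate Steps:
W = 2812963 (W = -9 + 2812972 = 2812963)
f/201382 + W/((4042*(-503))) = -2955159/201382 + 2812963/((4042*(-503))) = -2955159*1/201382 + 2812963/(-2033126) = -2955159/201382 + 2812963*(-1/2033126) = -2955159/201382 - 2812963/2033126 = -1643672677975/102358745033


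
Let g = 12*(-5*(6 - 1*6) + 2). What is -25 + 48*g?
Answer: 1127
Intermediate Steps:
g = 24 (g = 12*(-5*(6 - 6) + 2) = 12*(-5*0 + 2) = 12*(0 + 2) = 12*2 = 24)
-25 + 48*g = -25 + 48*24 = -25 + 1152 = 1127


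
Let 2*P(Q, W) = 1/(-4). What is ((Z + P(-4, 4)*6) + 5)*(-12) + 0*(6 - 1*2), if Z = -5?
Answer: 9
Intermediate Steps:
P(Q, W) = -⅛ (P(Q, W) = (½)/(-4) = (½)*(-¼) = -⅛)
Z = -5 (Z = -1*5 = -5)
((Z + P(-4, 4)*6) + 5)*(-12) + 0*(6 - 1*2) = ((-5 - ⅛*6) + 5)*(-12) + 0*(6 - 1*2) = ((-5 - ¾) + 5)*(-12) + 0*(6 - 2) = (-23/4 + 5)*(-12) + 0*4 = -¾*(-12) + 0 = 9 + 0 = 9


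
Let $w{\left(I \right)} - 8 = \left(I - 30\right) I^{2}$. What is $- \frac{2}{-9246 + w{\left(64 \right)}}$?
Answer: $- \frac{1}{65013} \approx -1.5382 \cdot 10^{-5}$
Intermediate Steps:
$w{\left(I \right)} = 8 + I^{2} \left(-30 + I\right)$ ($w{\left(I \right)} = 8 + \left(I - 30\right) I^{2} = 8 + \left(-30 + I\right) I^{2} = 8 + I^{2} \left(-30 + I\right)$)
$- \frac{2}{-9246 + w{\left(64 \right)}} = - \frac{2}{-9246 + \left(8 + 64^{3} - 30 \cdot 64^{2}\right)} = - \frac{2}{-9246 + \left(8 + 262144 - 122880\right)} = - \frac{2}{-9246 + 139272} = - \frac{2}{130026} = \left(-2\right) \frac{1}{130026} = - \frac{1}{65013}$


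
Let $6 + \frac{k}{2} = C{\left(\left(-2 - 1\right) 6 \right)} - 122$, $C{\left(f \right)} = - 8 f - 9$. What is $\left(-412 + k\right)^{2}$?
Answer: $158404$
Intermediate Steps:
$C{\left(f \right)} = -9 - 8 f$
$k = 14$ ($k = -12 + 2 \left(\left(-9 - 8 \left(-2 - 1\right) 6\right) - 122\right) = -12 + 2 \left(\left(-9 - 8 \left(\left(-3\right) 6\right)\right) - 122\right) = -12 + 2 \left(\left(-9 - -144\right) - 122\right) = -12 + 2 \left(\left(-9 + 144\right) - 122\right) = -12 + 2 \left(135 - 122\right) = -12 + 2 \cdot 13 = -12 + 26 = 14$)
$\left(-412 + k\right)^{2} = \left(-412 + 14\right)^{2} = \left(-398\right)^{2} = 158404$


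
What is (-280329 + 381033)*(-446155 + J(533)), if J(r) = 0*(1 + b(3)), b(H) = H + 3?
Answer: -44929593120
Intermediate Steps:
b(H) = 3 + H
J(r) = 0 (J(r) = 0*(1 + (3 + 3)) = 0*(1 + 6) = 0*7 = 0)
(-280329 + 381033)*(-446155 + J(533)) = (-280329 + 381033)*(-446155 + 0) = 100704*(-446155) = -44929593120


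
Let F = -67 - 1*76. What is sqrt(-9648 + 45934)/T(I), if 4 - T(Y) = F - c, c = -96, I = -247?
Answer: sqrt(36286)/51 ≈ 3.7351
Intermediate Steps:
F = -143 (F = -67 - 76 = -143)
T(Y) = 51 (T(Y) = 4 - (-143 - 1*(-96)) = 4 - (-143 + 96) = 4 - 1*(-47) = 4 + 47 = 51)
sqrt(-9648 + 45934)/T(I) = sqrt(-9648 + 45934)/51 = sqrt(36286)*(1/51) = sqrt(36286)/51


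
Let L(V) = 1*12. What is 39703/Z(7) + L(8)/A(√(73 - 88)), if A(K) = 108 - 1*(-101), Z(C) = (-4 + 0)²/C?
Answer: 58085681/3344 ≈ 17370.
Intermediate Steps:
Z(C) = 16/C (Z(C) = (-4)²/C = 16/C)
L(V) = 12
A(K) = 209 (A(K) = 108 + 101 = 209)
39703/Z(7) + L(8)/A(√(73 - 88)) = 39703/((16/7)) + 12/209 = 39703/((16*(⅐))) + 12*(1/209) = 39703/(16/7) + 12/209 = 39703*(7/16) + 12/209 = 277921/16 + 12/209 = 58085681/3344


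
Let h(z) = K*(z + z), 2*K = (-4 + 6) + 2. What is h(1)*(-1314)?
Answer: -5256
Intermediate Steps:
K = 2 (K = ((-4 + 6) + 2)/2 = (2 + 2)/2 = (½)*4 = 2)
h(z) = 4*z (h(z) = 2*(z + z) = 2*(2*z) = 4*z)
h(1)*(-1314) = (4*1)*(-1314) = 4*(-1314) = -5256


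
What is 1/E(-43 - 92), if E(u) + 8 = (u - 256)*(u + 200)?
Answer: -1/25423 ≈ -3.9334e-5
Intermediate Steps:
E(u) = -8 + (-256 + u)*(200 + u) (E(u) = -8 + (u - 256)*(u + 200) = -8 + (-256 + u)*(200 + u))
1/E(-43 - 92) = 1/(-51208 + (-43 - 92)**2 - 56*(-43 - 92)) = 1/(-51208 + (-135)**2 - 56*(-135)) = 1/(-51208 + 18225 + 7560) = 1/(-25423) = -1/25423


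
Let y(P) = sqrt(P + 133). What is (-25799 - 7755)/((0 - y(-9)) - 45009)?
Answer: 1510231986/2025809957 - 67108*sqrt(31)/2025809957 ≈ 0.74531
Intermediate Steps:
y(P) = sqrt(133 + P)
(-25799 - 7755)/((0 - y(-9)) - 45009) = (-25799 - 7755)/((0 - sqrt(133 - 9)) - 45009) = -33554/((0 - sqrt(124)) - 45009) = -33554/((0 - 2*sqrt(31)) - 45009) = -33554/(-2*sqrt(31) - 45009) = -33554/(-45009 - 2*sqrt(31))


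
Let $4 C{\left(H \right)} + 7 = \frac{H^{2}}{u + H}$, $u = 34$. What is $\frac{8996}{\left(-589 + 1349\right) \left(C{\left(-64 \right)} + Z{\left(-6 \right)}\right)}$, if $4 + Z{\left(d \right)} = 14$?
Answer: $- \frac{13494}{29507} \approx -0.45732$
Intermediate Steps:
$Z{\left(d \right)} = 10$ ($Z{\left(d \right)} = -4 + 14 = 10$)
$C{\left(H \right)} = - \frac{7}{4} + \frac{H^{2}}{4 \left(34 + H\right)}$ ($C{\left(H \right)} = - \frac{7}{4} + \frac{\frac{1}{34 + H} H^{2}}{4} = - \frac{7}{4} + \frac{H^{2} \frac{1}{34 + H}}{4} = - \frac{7}{4} + \frac{H^{2}}{4 \left(34 + H\right)}$)
$\frac{8996}{\left(-589 + 1349\right) \left(C{\left(-64 \right)} + Z{\left(-6 \right)}\right)} = \frac{8996}{\left(-589 + 1349\right) \left(\frac{-238 + \left(-64\right)^{2} - -448}{4 \left(34 - 64\right)} + 10\right)} = \frac{8996}{760 \left(\frac{-238 + 4096 + 448}{4 \left(-30\right)} + 10\right)} = \frac{8996}{760 \left(\frac{1}{4} \left(- \frac{1}{30}\right) 4306 + 10\right)} = \frac{8996}{760 \left(- \frac{2153}{60} + 10\right)} = \frac{8996}{760 \left(- \frac{1553}{60}\right)} = \frac{8996}{- \frac{59014}{3}} = 8996 \left(- \frac{3}{59014}\right) = - \frac{13494}{29507}$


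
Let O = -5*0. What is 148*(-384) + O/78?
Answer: -56832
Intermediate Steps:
O = 0
148*(-384) + O/78 = 148*(-384) + 0/78 = -56832 + 0*(1/78) = -56832 + 0 = -56832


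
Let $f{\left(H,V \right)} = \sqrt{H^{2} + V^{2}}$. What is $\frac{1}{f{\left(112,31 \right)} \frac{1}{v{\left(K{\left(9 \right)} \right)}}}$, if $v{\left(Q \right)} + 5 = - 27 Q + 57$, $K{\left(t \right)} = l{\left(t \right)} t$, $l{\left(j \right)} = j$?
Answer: $- \frac{427 \sqrt{13505}}{2701} \approx -18.372$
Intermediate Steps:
$K{\left(t \right)} = t^{2}$ ($K{\left(t \right)} = t t = t^{2}$)
$v{\left(Q \right)} = 52 - 27 Q$ ($v{\left(Q \right)} = -5 - \left(-57 + 27 Q\right) = 52 - 27 Q$)
$\frac{1}{f{\left(112,31 \right)} \frac{1}{v{\left(K{\left(9 \right)} \right)}}} = \frac{1}{\sqrt{112^{2} + 31^{2}} \frac{1}{52 - 27 \cdot 9^{2}}} = \frac{1}{\sqrt{12544 + 961} \frac{1}{52 - 2187}} = \frac{1}{\sqrt{13505} \frac{1}{52 - 2187}} = \frac{1}{\sqrt{13505} \frac{1}{-2135}} = \frac{1}{\sqrt{13505} \left(- \frac{1}{2135}\right)} = \frac{1}{\left(- \frac{1}{2135}\right) \sqrt{13505}} = - \frac{427 \sqrt{13505}}{2701}$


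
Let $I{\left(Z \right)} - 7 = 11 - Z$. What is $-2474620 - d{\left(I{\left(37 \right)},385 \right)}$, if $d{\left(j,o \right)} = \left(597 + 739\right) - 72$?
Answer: $-2475884$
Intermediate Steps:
$I{\left(Z \right)} = 18 - Z$ ($I{\left(Z \right)} = 7 - \left(-11 + Z\right) = 18 - Z$)
$d{\left(j,o \right)} = 1264$ ($d{\left(j,o \right)} = 1336 - 72 = 1264$)
$-2474620 - d{\left(I{\left(37 \right)},385 \right)} = -2474620 - 1264 = -2475884$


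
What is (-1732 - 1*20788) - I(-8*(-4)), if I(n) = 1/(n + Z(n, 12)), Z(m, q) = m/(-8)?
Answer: -630561/28 ≈ -22520.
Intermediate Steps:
Z(m, q) = -m/8 (Z(m, q) = m*(-1/8) = -m/8)
I(n) = 8/(7*n) (I(n) = 1/(n - n/8) = 1/(7*n/8) = 8/(7*n))
(-1732 - 1*20788) - I(-8*(-4)) = (-1732 - 1*20788) - 8/(7*((-8*(-4)))) = (-1732 - 20788) - 8/(7*32) = -22520 - 8/(7*32) = -22520 - 1*1/28 = -22520 - 1/28 = -630561/28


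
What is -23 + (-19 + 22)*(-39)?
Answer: -140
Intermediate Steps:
-23 + (-19 + 22)*(-39) = -23 + 3*(-39) = -23 - 117 = -140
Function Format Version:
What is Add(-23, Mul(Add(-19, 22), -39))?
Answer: -140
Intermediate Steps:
Add(-23, Mul(Add(-19, 22), -39)) = Add(-23, Mul(3, -39)) = Add(-23, -117) = -140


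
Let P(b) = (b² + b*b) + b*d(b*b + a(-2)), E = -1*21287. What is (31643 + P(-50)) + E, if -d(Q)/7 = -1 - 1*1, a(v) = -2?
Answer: 14656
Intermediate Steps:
d(Q) = 14 (d(Q) = -7*(-1 - 1*1) = -7*(-1 - 1) = -7*(-2) = 14)
E = -21287
P(b) = 2*b² + 14*b (P(b) = (b² + b*b) + b*14 = (b² + b²) + 14*b = 2*b² + 14*b)
(31643 + P(-50)) + E = (31643 + 2*(-50)*(7 - 50)) - 21287 = (31643 + 2*(-50)*(-43)) - 21287 = (31643 + 4300) - 21287 = 35943 - 21287 = 14656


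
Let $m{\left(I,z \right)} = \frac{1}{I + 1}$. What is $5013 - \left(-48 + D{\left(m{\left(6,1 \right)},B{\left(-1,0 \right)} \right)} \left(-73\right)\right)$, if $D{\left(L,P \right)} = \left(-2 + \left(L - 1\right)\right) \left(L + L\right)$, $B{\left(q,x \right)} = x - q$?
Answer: $\frac{245069}{49} \approx 5001.4$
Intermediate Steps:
$m{\left(I,z \right)} = \frac{1}{1 + I}$
$D{\left(L,P \right)} = 2 L \left(-3 + L\right)$ ($D{\left(L,P \right)} = \left(-2 + \left(L - 1\right)\right) 2 L = \left(-2 + \left(-1 + L\right)\right) 2 L = \left(-3 + L\right) 2 L = 2 L \left(-3 + L\right)$)
$5013 - \left(-48 + D{\left(m{\left(6,1 \right)},B{\left(-1,0 \right)} \right)} \left(-73\right)\right) = 5013 - \left(-48 + \frac{2 \left(-3 + \frac{1}{1 + 6}\right)}{1 + 6} \left(-73\right)\right) = 5013 - \left(-48 + \frac{2 \left(-3 + \frac{1}{7}\right)}{7} \left(-73\right)\right) = 5013 - \left(-48 + 2 \cdot \frac{1}{7} \left(-3 + \frac{1}{7}\right) \left(-73\right)\right) = 5013 - \left(-48 + 2 \cdot \frac{1}{7} \left(- \frac{20}{7}\right) \left(-73\right)\right) = 5013 - \left(-48 - - \frac{2920}{49}\right) = 5013 - \left(-48 + \frac{2920}{49}\right) = 5013 - \frac{568}{49} = \frac{245069}{49}$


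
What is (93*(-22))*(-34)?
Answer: 69564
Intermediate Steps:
(93*(-22))*(-34) = -2046*(-34) = 69564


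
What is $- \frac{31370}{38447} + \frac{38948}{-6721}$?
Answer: $- \frac{131405502}{19877099} \approx -6.6109$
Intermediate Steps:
$- \frac{31370}{38447} + \frac{38948}{-6721} = \left(-31370\right) \frac{1}{38447} + 38948 \left(- \frac{1}{6721}\right) = - \frac{31370}{38447} - \frac{2996}{517} = - \frac{131405502}{19877099}$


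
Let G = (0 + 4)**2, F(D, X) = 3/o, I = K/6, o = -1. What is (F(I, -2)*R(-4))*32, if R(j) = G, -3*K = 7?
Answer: -1536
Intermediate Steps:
K = -7/3 (K = -1/3*7 = -7/3 ≈ -2.3333)
I = -7/18 (I = -7/3/6 = -7/3*1/6 = -7/18 ≈ -0.38889)
F(D, X) = -3 (F(D, X) = 3/(-1) = 3*(-1) = -3)
G = 16 (G = 4**2 = 16)
R(j) = 16
(F(I, -2)*R(-4))*32 = -3*16*32 = -48*32 = -1536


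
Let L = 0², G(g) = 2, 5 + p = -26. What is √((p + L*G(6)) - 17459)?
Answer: I*√17490 ≈ 132.25*I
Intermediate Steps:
p = -31 (p = -5 - 26 = -31)
L = 0
√((p + L*G(6)) - 17459) = √((-31 + 0*2) - 17459) = √((-31 + 0) - 17459) = √(-31 - 17459) = √(-17490) = I*√17490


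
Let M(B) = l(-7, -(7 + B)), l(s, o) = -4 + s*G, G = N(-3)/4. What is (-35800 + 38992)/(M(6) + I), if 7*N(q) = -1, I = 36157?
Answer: 1824/20659 ≈ 0.088291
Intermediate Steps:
N(q) = -1/7 (N(q) = (1/7)*(-1) = -1/7)
G = -1/28 (G = -1/7/4 = -1/7*1/4 = -1/28 ≈ -0.035714)
l(s, o) = -4 - s/28 (l(s, o) = -4 + s*(-1/28) = -4 - s/28)
M(B) = -15/4 (M(B) = -4 - 1/28*(-7) = -4 + 1/4 = -15/4)
(-35800 + 38992)/(M(6) + I) = (-35800 + 38992)/(-15/4 + 36157) = 3192/(144613/4) = 3192*(4/144613) = 1824/20659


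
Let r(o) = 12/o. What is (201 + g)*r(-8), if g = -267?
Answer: 99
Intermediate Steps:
(201 + g)*r(-8) = (201 - 267)*(12/(-8)) = -792*(-1)/8 = -66*(-3/2) = 99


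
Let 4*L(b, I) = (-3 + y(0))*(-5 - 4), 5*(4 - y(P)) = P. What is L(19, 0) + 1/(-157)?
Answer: -1417/628 ≈ -2.2564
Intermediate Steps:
y(P) = 4 - P/5
L(b, I) = -9/4 (L(b, I) = ((-3 + (4 - ⅕*0))*(-5 - 4))/4 = ((-3 + (4 + 0))*(-9))/4 = ((-3 + 4)*(-9))/4 = (1*(-9))/4 = (¼)*(-9) = -9/4)
L(19, 0) + 1/(-157) = -9/4 + 1/(-157) = -9/4 - 1/157 = -1417/628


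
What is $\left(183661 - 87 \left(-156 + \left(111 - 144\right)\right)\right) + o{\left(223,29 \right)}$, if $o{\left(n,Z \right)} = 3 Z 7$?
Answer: $200713$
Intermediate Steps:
$o{\left(n,Z \right)} = 21 Z$
$\left(183661 - 87 \left(-156 + \left(111 - 144\right)\right)\right) + o{\left(223,29 \right)} = \left(183661 - 87 \left(-156 + \left(111 - 144\right)\right)\right) + 21 \cdot 29 = \left(183661 - 87 \left(-156 - 33\right)\right) + 609 = \left(183661 - -16443\right) + 609 = \left(183661 + 16443\right) + 609 = 200104 + 609 = 200713$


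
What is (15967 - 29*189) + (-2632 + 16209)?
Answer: 24063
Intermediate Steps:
(15967 - 29*189) + (-2632 + 16209) = (15967 - 5481) + 13577 = 10486 + 13577 = 24063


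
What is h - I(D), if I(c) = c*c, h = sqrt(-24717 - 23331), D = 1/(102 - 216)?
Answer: -1/12996 + 4*I*sqrt(3003) ≈ -7.6947e-5 + 219.2*I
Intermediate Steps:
D = -1/114 (D = 1/(-114) = -1/114 ≈ -0.0087719)
h = 4*I*sqrt(3003) (h = sqrt(-48048) = 4*I*sqrt(3003) ≈ 219.2*I)
I(c) = c**2
h - I(D) = 4*I*sqrt(3003) - (-1/114)**2 = 4*I*sqrt(3003) - 1*1/12996 = 4*I*sqrt(3003) - 1/12996 = -1/12996 + 4*I*sqrt(3003)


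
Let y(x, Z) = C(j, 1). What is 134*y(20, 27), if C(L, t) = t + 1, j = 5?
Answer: 268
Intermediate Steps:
C(L, t) = 1 + t
y(x, Z) = 2 (y(x, Z) = 1 + 1 = 2)
134*y(20, 27) = 134*2 = 268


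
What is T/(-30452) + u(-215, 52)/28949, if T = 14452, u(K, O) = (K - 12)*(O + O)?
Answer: -284320441/220388737 ≈ -1.2901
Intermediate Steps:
u(K, O) = 2*O*(-12 + K) (u(K, O) = (-12 + K)*(2*O) = 2*O*(-12 + K))
T/(-30452) + u(-215, 52)/28949 = 14452/(-30452) + (2*52*(-12 - 215))/28949 = 14452*(-1/30452) + (2*52*(-227))*(1/28949) = -3613/7613 - 23608*1/28949 = -3613/7613 - 23608/28949 = -284320441/220388737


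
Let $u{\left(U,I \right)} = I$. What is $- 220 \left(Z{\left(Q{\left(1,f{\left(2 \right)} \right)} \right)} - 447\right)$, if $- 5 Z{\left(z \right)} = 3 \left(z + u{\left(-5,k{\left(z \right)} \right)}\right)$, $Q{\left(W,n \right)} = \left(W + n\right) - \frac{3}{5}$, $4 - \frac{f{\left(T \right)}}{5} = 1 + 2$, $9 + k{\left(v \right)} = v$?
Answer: $\frac{492888}{5} \approx 98578.0$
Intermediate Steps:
$k{\left(v \right)} = -9 + v$
$f{\left(T \right)} = 5$ ($f{\left(T \right)} = 20 - 5 \left(1 + 2\right) = 20 - 15 = 5$)
$Q{\left(W,n \right)} = - \frac{3}{5} + W + n$ ($Q{\left(W,n \right)} = \left(W + n\right) - \frac{3}{5} = - \frac{3}{5} + W + n$)
$Z{\left(z \right)} = \frac{27}{5} - \frac{6 z}{5}$ ($Z{\left(z \right)} = - \frac{3 \left(z + \left(-9 + z\right)\right)}{5} = - \frac{3 \left(-9 + 2 z\right)}{5} = - \frac{-27 + 6 z}{5} = \frac{27}{5} - \frac{6 z}{5}$)
$- 220 \left(Z{\left(Q{\left(1,f{\left(2 \right)} \right)} \right)} - 447\right) = - 220 \left(\left(\frac{27}{5} - \frac{6 \left(- \frac{3}{5} + 1 + 5\right)}{5}\right) - 447\right) = - 220 \left(\left(\frac{27}{5} - \frac{162}{25}\right) - 447\right) = - 220 \left(- \frac{27}{25} - 447\right) = \left(-220\right) \left(- \frac{11202}{25}\right) = \frac{492888}{5}$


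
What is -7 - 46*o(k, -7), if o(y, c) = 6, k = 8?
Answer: -283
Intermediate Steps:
-7 - 46*o(k, -7) = -7 - 46*6 = -7 - 276 = -283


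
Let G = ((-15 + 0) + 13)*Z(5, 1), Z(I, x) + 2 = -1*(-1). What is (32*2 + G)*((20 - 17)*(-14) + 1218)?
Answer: 77616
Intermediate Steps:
Z(I, x) = -1 (Z(I, x) = -2 - 1*(-1) = -2 + 1 = -1)
G = 2 (G = ((-15 + 0) + 13)*(-1) = (-15 + 13)*(-1) = -2*(-1) = 2)
(32*2 + G)*((20 - 17)*(-14) + 1218) = (32*2 + 2)*((20 - 17)*(-14) + 1218) = (64 + 2)*(3*(-14) + 1218) = 66*(-42 + 1218) = 66*1176 = 77616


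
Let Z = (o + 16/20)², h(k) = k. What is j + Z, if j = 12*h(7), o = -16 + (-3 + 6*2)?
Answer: 3061/25 ≈ 122.44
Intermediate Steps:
o = -7 (o = -16 + (-3 + 12) = -16 + 9 = -7)
j = 84 (j = 12*7 = 84)
Z = 961/25 (Z = (-7 + 16/20)² = (-7 + 16*(1/20))² = (-7 + ⅘)² = (-31/5)² = 961/25 ≈ 38.440)
j + Z = 84 + 961/25 = 3061/25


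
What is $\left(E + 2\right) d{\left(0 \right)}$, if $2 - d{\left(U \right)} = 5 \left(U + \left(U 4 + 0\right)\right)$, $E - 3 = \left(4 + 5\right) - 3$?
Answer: $22$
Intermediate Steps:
$E = 9$ ($E = 3 + \left(\left(4 + 5\right) - 3\right) = 3 + \left(9 - 3\right) = 3 + 6 = 9$)
$d{\left(U \right)} = 2 - 25 U$ ($d{\left(U \right)} = 2 - 5 \left(U + \left(U 4 + 0\right)\right) = 2 - 5 \left(U + \left(4 U + 0\right)\right) = 2 - 5 \left(U + 4 U\right) = 2 - 5 \cdot 5 U = 2 - 25 U$)
$\left(E + 2\right) d{\left(0 \right)} = \left(9 + 2\right) \left(2 - 0\right) = 11 \left(2 + 0\right) = 11 \cdot 2 = 22$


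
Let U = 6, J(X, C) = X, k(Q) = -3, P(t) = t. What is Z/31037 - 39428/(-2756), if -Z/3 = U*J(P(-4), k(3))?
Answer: 305981317/21384493 ≈ 14.309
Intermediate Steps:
Z = 72 (Z = -18*(-4) = -3*(-24) = 72)
Z/31037 - 39428/(-2756) = 72/31037 - 39428/(-2756) = 72*(1/31037) - 39428*(-1/2756) = 72/31037 + 9857/689 = 305981317/21384493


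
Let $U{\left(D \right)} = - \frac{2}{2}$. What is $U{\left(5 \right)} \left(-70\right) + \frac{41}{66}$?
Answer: $\frac{4661}{66} \approx 70.621$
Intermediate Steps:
$U{\left(D \right)} = -1$ ($U{\left(D \right)} = \left(-2\right) \frac{1}{2} = -1$)
$U{\left(5 \right)} \left(-70\right) + \frac{41}{66} = \left(-1\right) \left(-70\right) + \frac{41}{66} = 70 + 41 \cdot \frac{1}{66} = 70 + \frac{41}{66} = \frac{4661}{66}$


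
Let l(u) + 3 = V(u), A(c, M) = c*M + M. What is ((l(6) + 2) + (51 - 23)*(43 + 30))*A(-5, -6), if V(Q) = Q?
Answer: 49176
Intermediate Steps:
A(c, M) = M + M*c (A(c, M) = M*c + M = M + M*c)
l(u) = -3 + u
((l(6) + 2) + (51 - 23)*(43 + 30))*A(-5, -6) = (((-3 + 6) + 2) + (51 - 23)*(43 + 30))*(-6*(1 - 5)) = ((3 + 2) + 28*73)*(-6*(-4)) = (5 + 2044)*24 = 2049*24 = 49176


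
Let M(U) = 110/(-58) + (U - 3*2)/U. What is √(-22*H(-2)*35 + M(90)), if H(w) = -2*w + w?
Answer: I*√291588765/435 ≈ 39.255*I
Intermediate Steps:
H(w) = -w
M(U) = -55/29 + (-6 + U)/U (M(U) = 110*(-1/58) + (U - 6)/U = -55/29 + (-6 + U)/U)
√(-22*H(-2)*35 + M(90)) = √(-(-22)*(-2)*35 + (-26/29 - 6/90)) = √(-22*2*35 + (-26/29 - 6*1/90)) = √(-44*35 + (-26/29 - 1/15)) = √(-1540 - 419/435) = √(-670319/435) = I*√291588765/435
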